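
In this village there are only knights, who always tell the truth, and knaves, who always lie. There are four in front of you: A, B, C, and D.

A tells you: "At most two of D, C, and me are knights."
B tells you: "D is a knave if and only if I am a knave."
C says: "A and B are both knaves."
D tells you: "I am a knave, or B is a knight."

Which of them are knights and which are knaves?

Consider A. Suppose A is a knave.
Then A's own statement would have to be false, but it can't be — contradiction.
So A is a knight.
With that fixed, C's statement is false, so C is a knave.
Consider B. Suppose B is a knave.
Then whichever role D has, D's statement has the wrong truth value — contradiction.
So B is a knight.
With that fixed, D's statement is true, so D is a knight.

A: knight, B: knight, C: knave, D: knight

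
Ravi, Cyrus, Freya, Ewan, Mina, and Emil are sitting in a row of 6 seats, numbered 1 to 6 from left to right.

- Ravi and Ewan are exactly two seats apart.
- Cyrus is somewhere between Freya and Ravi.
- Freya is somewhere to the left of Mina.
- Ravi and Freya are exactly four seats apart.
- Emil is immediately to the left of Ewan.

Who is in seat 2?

With clues 1–4, Ewan and Ravi are ruled out for seat 2.
With clues 1–5, Cyrus, Freya, and Mina are ruled out for seat 2.
So seat 2 is Emil.

Emil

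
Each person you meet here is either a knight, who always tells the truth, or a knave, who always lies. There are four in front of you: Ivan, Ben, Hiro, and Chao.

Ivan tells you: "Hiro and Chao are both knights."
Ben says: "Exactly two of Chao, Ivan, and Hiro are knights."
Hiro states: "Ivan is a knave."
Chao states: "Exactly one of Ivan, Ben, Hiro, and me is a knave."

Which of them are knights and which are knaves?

Consider Ivan. Suppose Ivan is a knight.
Then no assignment of the remaining roles makes every statement match its speaker's type — contradiction.
So Ivan is a knave.
With that fixed, Hiro's statement is true, so Hiro is a knight.
Consider Ben. Suppose Ben is a knight.
Then no assignment of the remaining roles makes every statement match its speaker's type — contradiction.
So Ben is a knave.
With that fixed, Chao's statement is false, so Chao is a knave.

Ivan: knave, Ben: knave, Hiro: knight, Chao: knave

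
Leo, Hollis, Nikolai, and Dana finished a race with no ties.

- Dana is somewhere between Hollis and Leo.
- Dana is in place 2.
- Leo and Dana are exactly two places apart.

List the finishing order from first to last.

From clue 1: Dana is in {2,3}.
From clues 1–2: Dana → place 2.
From clues 1–3: Hollis → place 1, Nikolai → place 3, Leo → place 4.

Hollis, Dana, Nikolai, Leo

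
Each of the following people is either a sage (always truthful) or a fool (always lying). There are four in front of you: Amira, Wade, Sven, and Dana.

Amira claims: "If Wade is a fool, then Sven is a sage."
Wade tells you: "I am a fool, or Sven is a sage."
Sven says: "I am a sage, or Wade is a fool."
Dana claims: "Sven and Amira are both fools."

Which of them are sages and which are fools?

Amira: sage, Wade: sage, Sven: sage, Dana: fool

Consider Amira. Suppose Amira is a fool.
Then no assignment of the remaining roles makes every statement match its speaker's type — contradiction.
So Amira is a sage.
With that fixed, Dana's statement is false, so Dana is a fool.
Consider Wade. Suppose Wade is a fool.
Then Wade's own statement would have to be false, but it can't be — contradiction.
So Wade is a sage.
Consider Sven. Suppose Sven is a fool.
Then Wade's statement comes out false, contradicting Wade being a sage.
So Sven is a sage.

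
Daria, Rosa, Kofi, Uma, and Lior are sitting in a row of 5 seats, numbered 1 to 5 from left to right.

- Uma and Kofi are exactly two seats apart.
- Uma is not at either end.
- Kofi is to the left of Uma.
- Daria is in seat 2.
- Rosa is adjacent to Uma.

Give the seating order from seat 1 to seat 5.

From clues 1–2: Uma is in {2,3,4}.
From clues 1–3: Kofi is in {1,2}.
From clues 1–4: Kofi → seat 1, Daria → seat 2, Uma → seat 3.
From clues 1–5: Rosa → seat 4, Lior → seat 5.

Kofi, Daria, Uma, Rosa, Lior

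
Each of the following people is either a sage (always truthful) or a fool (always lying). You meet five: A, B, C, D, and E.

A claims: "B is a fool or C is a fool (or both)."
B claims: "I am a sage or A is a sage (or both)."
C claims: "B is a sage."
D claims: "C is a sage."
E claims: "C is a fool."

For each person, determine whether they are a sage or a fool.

A: fool, B: sage, C: sage, D: sage, E: fool

Consider A. Suppose A is a sage.
Then no assignment of the remaining roles makes every statement match its speaker's type — contradiction.
So A is a fool.
Consider B. Suppose B is a fool.
Then A's statement comes out true, contradicting A being a fool.
So B is a sage.
With that fixed, C's statement is true, so C is a sage.
With that fixed, D's statement is true, so D is a sage.
With that fixed, E's statement is false, so E is a fool.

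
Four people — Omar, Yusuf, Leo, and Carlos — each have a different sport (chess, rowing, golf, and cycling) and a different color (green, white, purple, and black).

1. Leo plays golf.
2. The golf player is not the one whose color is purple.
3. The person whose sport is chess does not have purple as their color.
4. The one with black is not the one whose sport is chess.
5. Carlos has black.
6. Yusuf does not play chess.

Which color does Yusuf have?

purple

With clues 1–5, black is impossible for Yusuf's color.
With clues 1–6, green and white are impossible for Yusuf's color.
That leaves purple.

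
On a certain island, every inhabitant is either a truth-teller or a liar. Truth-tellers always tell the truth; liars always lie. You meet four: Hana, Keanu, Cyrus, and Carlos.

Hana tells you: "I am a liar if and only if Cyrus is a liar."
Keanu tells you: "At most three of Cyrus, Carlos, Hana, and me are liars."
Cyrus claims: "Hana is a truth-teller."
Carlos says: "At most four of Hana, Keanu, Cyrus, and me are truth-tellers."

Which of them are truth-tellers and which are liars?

Hana: truth-teller, Keanu: truth-teller, Cyrus: truth-teller, Carlos: truth-teller

Regardless of anyone's role, Carlos's statement is true, so Carlos is a truth-teller.
With that fixed, Keanu's statement is true, so Keanu is a truth-teller.
Consider Hana. Suppose Hana is a liar.
Then no assignment of the remaining roles makes every statement match its speaker's type — contradiction.
So Hana is a truth-teller.
With that fixed, Cyrus's statement is true, so Cyrus is a truth-teller.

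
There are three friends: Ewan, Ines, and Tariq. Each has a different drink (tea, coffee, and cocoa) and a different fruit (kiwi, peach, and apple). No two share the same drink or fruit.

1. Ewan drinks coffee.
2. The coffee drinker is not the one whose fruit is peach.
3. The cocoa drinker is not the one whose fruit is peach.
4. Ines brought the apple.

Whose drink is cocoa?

Ines

Clue 1 rules out Ewan for the one with drink cocoa.
With clues 1–4, Tariq is impossible for the one with drink cocoa.
That leaves Ines.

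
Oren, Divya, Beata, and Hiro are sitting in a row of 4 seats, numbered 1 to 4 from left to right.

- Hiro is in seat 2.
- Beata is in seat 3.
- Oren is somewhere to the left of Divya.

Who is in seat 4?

With clue 1, Hiro is ruled out for seat 4.
With clues 1–2, Beata is ruled out for seat 4.
With clues 1–3, Oren is ruled out for seat 4.
So seat 4 is Divya.

Divya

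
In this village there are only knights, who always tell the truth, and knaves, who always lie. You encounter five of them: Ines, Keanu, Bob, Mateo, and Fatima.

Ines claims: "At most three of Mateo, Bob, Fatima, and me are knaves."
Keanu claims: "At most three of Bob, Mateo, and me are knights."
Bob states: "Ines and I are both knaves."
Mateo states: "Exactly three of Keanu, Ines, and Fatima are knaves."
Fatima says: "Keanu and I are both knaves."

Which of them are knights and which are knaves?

Ines: knight, Keanu: knight, Bob: knave, Mateo: knave, Fatima: knave

Regardless of anyone's role, Keanu's statement is true, so Keanu is a knight.
With that fixed, Mateo's statement is false, so Mateo is a knave.
With that fixed, Fatima's statement is false, so Fatima is a knave.
Consider Ines. Suppose Ines is a knave.
Then whichever role Bob has, Bob's statement has the wrong truth value — contradiction.
So Ines is a knight.
With that fixed, Bob's statement is false, so Bob is a knave.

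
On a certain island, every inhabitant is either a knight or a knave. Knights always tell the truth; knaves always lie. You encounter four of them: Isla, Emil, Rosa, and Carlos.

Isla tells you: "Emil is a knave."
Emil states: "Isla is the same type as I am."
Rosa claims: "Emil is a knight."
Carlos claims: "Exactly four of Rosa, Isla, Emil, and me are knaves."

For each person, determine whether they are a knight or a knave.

Isla: knight, Emil: knave, Rosa: knave, Carlos: knave

Consider Isla. Suppose Isla is a knave.
Then whichever role Emil has, Emil's statement has the wrong truth value — contradiction.
So Isla is a knight.
With that fixed, Carlos's statement is false, so Carlos is a knave.
Consider Emil. Suppose Emil is a knight.
Then Isla's statement comes out false, contradicting Isla being a knight.
So Emil is a knave.
With that fixed, Rosa's statement is false, so Rosa is a knave.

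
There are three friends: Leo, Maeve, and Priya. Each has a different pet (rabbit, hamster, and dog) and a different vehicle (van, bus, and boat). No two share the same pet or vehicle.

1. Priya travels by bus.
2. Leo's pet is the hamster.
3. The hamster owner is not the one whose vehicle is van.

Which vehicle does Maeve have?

Clue 1 rules out bus for Maeve's vehicle.
With clues 1–3, boat is impossible for Maeve's vehicle.
That leaves van.

van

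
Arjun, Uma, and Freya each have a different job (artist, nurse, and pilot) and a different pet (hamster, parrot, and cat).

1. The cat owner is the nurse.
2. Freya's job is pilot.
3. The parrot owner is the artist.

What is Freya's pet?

hamster

With clues 1–2, cat is impossible for Freya's pet.
With clues 1–3, parrot is impossible for Freya's pet.
That leaves hamster.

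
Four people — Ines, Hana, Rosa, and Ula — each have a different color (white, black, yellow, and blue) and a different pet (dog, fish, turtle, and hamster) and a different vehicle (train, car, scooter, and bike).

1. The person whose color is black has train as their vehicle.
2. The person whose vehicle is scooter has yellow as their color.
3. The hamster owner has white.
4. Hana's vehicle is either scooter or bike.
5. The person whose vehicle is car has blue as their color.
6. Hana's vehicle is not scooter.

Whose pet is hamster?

With clues 1–6, Ines, Rosa, and Ula are impossible for the one with pet hamster.
That leaves Hana.

Hana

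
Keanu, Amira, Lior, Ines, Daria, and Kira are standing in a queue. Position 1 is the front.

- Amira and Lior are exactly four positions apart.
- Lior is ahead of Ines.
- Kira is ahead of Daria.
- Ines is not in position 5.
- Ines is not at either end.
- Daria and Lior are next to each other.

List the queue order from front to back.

From clue 1: Amira is in {1,2,5,6}.
From clues 1–2: Amira is in {1,5,6}.
From clues 1–5: Amira is in {5,6}.
From clues 1–6: Kira → position 1, Lior → position 2, Daria → position 3, Ines → position 4, Keanu → position 5, Amira → position 6.

Kira, Lior, Daria, Ines, Keanu, Amira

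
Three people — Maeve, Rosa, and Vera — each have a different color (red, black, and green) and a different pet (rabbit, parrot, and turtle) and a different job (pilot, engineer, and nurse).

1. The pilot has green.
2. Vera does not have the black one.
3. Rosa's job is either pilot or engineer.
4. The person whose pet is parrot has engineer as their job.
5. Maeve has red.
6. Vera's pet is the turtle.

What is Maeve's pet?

rabbit

With clues 1–5, parrot is impossible for Maeve's pet.
With clues 1–6, turtle is impossible for Maeve's pet.
That leaves rabbit.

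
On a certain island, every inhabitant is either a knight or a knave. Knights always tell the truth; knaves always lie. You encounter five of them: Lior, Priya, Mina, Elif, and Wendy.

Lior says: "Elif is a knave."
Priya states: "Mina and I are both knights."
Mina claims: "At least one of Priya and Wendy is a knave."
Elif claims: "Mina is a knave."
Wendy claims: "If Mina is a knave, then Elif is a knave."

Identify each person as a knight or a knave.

Lior: knight, Priya: knave, Mina: knight, Elif: knave, Wendy: knight

Consider Lior. Suppose Lior is a knave.
Then no assignment of the remaining roles makes every statement match its speaker's type — contradiction.
So Lior is a knight.
Consider Priya. Suppose Priya is a knight.
Then no assignment of the remaining roles makes every statement match its speaker's type — contradiction.
So Priya is a knave.
With that fixed, Mina's statement is true, so Mina is a knight.
With that fixed, Elif's statement is false, so Elif is a knave.
With that fixed, Wendy's statement is true, so Wendy is a knight.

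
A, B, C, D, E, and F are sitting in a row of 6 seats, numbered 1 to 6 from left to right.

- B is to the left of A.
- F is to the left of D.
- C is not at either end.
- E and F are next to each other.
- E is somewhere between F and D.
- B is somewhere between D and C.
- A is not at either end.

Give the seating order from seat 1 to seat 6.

F, E, C, B, A, D

From clue 1: A is in {2,3,4,5,6}.
From clues 1–3: C is in {2,3,4,5}.
From clues 1–4: B is in {1,3,4,5}.
From clues 1–6: F → seat 1, E → seat 2, B → seat 4.
From clues 1–7: C → seat 3, A → seat 5, D → seat 6.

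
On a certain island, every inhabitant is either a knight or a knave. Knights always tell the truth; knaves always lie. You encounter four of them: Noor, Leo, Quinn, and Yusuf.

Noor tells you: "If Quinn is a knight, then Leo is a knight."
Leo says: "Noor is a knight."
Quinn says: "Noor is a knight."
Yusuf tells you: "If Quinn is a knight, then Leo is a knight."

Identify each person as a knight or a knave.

Consider Noor. Suppose Noor is a knave.
Then no assignment of the remaining roles makes every statement match its speaker's type — contradiction.
So Noor is a knight.
With that fixed, Leo's statement is true, so Leo is a knight.
With that fixed, Quinn's statement is true, so Quinn is a knight.
With that fixed, Yusuf's statement is true, so Yusuf is a knight.

Noor: knight, Leo: knight, Quinn: knight, Yusuf: knight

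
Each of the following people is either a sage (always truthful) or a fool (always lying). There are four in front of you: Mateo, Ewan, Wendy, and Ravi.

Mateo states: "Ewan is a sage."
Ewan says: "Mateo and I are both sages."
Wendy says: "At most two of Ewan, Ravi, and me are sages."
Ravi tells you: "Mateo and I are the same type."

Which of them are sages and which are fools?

Consider Mateo. Suppose Mateo is a fool.
Then whichever role Ravi has, Ravi's statement has the wrong truth value — contradiction.
So Mateo is a sage.
Consider Ewan. Suppose Ewan is a fool.
Then Mateo's statement comes out false, contradicting Mateo being a sage.
So Ewan is a sage.
Consider Wendy. Suppose Wendy is a fool.
Then Wendy's own statement would have to be false, but it can't be — contradiction.
So Wendy is a sage.
Consider Ravi. Suppose Ravi is a sage.
Then Wendy's statement comes out false, contradicting Wendy being a sage.
So Ravi is a fool.

Mateo: sage, Ewan: sage, Wendy: sage, Ravi: fool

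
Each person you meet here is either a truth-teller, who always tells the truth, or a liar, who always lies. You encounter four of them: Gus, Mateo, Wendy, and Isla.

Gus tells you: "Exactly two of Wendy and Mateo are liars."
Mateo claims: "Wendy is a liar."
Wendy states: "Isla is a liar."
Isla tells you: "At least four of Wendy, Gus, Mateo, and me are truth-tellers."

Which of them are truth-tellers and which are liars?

Consider Gus. Suppose Gus is a truth-teller.
Then no assignment of the remaining roles makes every statement match its speaker's type — contradiction.
So Gus is a liar.
With that fixed, Isla's statement is false, so Isla is a liar.
With that fixed, Wendy's statement is true, so Wendy is a truth-teller.
With that fixed, Mateo's statement is false, so Mateo is a liar.

Gus: liar, Mateo: liar, Wendy: truth-teller, Isla: liar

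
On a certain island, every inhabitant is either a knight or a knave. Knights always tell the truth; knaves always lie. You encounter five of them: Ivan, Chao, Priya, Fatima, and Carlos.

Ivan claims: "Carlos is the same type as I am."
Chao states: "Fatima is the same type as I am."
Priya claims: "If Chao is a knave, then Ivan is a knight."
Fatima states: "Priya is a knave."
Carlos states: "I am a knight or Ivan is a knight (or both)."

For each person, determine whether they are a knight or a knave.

Ivan: knave, Chao: knave, Priya: knave, Fatima: knight, Carlos: knight

Consider Ivan. Suppose Ivan is a knight.
Then no assignment of the remaining roles makes every statement match its speaker's type — contradiction.
So Ivan is a knave.
Consider Chao. Suppose Chao is a knight.
Then no assignment of the remaining roles makes every statement match its speaker's type — contradiction.
So Chao is a knave.
With that fixed, Priya's statement is false, so Priya is a knave.
With that fixed, Fatima's statement is true, so Fatima is a knight.
Consider Carlos. Suppose Carlos is a knave.
Then Ivan's statement comes out true, contradicting Ivan being a knave.
So Carlos is a knight.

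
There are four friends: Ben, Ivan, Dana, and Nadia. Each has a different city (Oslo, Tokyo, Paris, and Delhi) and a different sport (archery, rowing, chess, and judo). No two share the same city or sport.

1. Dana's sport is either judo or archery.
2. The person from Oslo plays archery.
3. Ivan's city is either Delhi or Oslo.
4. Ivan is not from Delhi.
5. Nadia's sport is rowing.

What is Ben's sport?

chess

With clues 1–4, archery and judo are impossible for Ben's sport.
With clues 1–5, rowing is impossible for Ben's sport.
That leaves chess.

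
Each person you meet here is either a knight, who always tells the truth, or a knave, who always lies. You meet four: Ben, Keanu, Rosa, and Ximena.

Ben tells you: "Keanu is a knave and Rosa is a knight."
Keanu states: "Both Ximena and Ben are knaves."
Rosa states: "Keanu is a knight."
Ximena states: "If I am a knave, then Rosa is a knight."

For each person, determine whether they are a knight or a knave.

Ben: knave, Keanu: knave, Rosa: knave, Ximena: knight

Consider Ben. Suppose Ben is a knight.
Then no assignment of the remaining roles makes every statement match its speaker's type — contradiction.
So Ben is a knave.
Consider Keanu. Suppose Keanu is a knight.
Then no assignment of the remaining roles makes every statement match its speaker's type — contradiction.
So Keanu is a knave.
With that fixed, Rosa's statement is false, so Rosa is a knave.
Consider Ximena. Suppose Ximena is a knave.
Then Keanu's statement comes out true, contradicting Keanu being a knave.
So Ximena is a knight.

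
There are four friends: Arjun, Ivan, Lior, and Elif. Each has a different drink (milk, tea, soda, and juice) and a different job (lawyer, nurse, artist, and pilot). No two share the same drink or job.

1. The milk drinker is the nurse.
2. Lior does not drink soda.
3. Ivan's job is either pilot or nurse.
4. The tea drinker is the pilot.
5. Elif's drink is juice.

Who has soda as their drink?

With clues 1–2, Lior is impossible for the one with drink soda.
With clues 1–4, Ivan is impossible for the one with drink soda.
With clues 1–5, Elif is impossible for the one with drink soda.
That leaves Arjun.

Arjun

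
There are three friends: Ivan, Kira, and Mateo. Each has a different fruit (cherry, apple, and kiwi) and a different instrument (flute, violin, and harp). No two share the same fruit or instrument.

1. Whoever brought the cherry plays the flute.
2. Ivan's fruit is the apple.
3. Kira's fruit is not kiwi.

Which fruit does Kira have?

With clues 1–2, apple is impossible for Kira's fruit.
With clues 1–3, kiwi is impossible for Kira's fruit.
That leaves cherry.

cherry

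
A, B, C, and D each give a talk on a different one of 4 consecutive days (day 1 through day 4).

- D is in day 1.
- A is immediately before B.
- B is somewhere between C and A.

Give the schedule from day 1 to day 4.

D, A, B, C

From clue 1: D → day 1.
From clues 1–2: A is in {2,3}.
From clues 1–3: A → day 2, B → day 3, C → day 4.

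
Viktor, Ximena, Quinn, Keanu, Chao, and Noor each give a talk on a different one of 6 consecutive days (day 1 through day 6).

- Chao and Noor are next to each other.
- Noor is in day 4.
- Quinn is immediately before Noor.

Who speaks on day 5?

Chao

With clues 1–2, Noor is ruled out for day 5.
With clues 1–3, Keanu, Quinn, Viktor, and Ximena are ruled out for day 5.
So day 5 is Chao.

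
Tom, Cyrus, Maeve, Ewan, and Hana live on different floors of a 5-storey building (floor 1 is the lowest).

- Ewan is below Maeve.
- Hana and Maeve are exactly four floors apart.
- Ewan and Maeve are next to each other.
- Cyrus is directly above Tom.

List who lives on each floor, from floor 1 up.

Hana, Tom, Cyrus, Ewan, Maeve

From clue 1: Maeve is in {2,3,4,5}.
From clues 1–2: Hana → floor 1, Maeve → floor 5.
From clues 1–3: Ewan → floor 4.
From clues 1–4: Tom → floor 2, Cyrus → floor 3.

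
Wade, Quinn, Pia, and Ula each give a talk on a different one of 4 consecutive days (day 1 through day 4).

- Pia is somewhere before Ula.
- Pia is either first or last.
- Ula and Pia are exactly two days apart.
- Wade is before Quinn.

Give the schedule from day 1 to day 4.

From clue 1: Pia is in {1,2,3}.
From clues 1–2: Pia → day 1.
From clues 1–3: Ula → day 3.
From clues 1–4: Wade → day 2, Quinn → day 4.

Pia, Wade, Ula, Quinn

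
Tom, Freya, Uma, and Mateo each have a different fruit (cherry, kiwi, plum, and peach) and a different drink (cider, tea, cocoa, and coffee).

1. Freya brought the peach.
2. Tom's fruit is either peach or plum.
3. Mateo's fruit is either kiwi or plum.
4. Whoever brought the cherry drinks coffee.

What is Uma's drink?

With clues 1–4, cider, cocoa, and tea are impossible for Uma's drink.
That leaves coffee.

coffee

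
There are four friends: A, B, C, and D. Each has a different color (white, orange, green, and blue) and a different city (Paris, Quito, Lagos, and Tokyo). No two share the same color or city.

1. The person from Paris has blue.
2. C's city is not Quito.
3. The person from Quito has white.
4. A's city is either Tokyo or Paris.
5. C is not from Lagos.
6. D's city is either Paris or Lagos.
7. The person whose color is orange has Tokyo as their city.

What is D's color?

green

With clues 1–5, blue is impossible for D's color.
With clues 1–6, white is impossible for D's color.
With clues 1–7, orange is impossible for D's color.
That leaves green.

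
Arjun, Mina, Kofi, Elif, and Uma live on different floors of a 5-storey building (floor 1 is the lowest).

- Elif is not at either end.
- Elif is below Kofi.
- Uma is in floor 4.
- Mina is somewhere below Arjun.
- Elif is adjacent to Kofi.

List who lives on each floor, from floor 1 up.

Mina, Elif, Kofi, Uma, Arjun

From clue 1: Elif is in {2,3,4}.
From clues 1–2: Kofi is in {3,4,5}.
From clues 1–3: Uma → floor 4.
From clues 1–4: Mina → floor 1.
From clues 1–5: Elif → floor 2, Kofi → floor 3, Arjun → floor 5.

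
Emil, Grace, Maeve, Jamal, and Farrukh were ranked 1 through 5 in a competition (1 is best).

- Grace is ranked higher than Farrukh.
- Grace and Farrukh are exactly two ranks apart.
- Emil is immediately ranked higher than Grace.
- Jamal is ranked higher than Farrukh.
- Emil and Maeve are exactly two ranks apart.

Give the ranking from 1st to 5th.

Jamal, Emil, Grace, Maeve, Farrukh

From clue 1: Grace is in {1,2,3,4}.
From clues 1–2: Grace is in {1,2,3}.
From clues 1–3: Emil is in {1,2}.
From clues 1–5: Jamal → rank 1, Emil → rank 2, Grace → rank 3, Maeve → rank 4, Farrukh → rank 5.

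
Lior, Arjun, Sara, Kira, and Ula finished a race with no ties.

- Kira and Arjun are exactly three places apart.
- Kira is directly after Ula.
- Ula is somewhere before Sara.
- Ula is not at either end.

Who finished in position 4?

With clues 1–2, Arjun is ruled out for place 4.
With clues 1–3, Ula is ruled out for place 4.
With clues 1–4, Lior and Sara are ruled out for place 4.
So place 4 is Kira.

Kira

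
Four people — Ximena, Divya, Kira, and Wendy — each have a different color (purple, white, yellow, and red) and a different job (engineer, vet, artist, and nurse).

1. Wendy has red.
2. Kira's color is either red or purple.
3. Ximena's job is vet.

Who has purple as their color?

Kira

Clue 1 rules out Wendy for the one with color purple.
With clues 1–2, Divya and Ximena are impossible for the one with color purple.
That leaves Kira.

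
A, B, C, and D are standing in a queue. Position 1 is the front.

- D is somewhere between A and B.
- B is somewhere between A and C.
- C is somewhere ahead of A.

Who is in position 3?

D

With clues 1–2, A and C are ruled out for position 3.
With clues 1–3, B is ruled out for position 3.
So position 3 is D.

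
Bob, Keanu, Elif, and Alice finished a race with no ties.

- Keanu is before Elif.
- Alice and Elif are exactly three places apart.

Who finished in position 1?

With clue 1, Elif is ruled out for place 1.
With clues 1–2, Bob and Keanu are ruled out for place 1.
So place 1 is Alice.

Alice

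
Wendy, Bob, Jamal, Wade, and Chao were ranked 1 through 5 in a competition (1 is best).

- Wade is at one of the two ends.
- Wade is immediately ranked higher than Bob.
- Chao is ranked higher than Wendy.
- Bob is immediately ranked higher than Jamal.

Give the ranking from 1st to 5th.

Wade, Bob, Jamal, Chao, Wendy

From clue 1: Wade is in {1,5}.
From clues 1–2: Wade → rank 1, Bob → rank 2.
From clues 1–3: Wendy is in {4,5}.
From clues 1–4: Jamal → rank 3, Chao → rank 4, Wendy → rank 5.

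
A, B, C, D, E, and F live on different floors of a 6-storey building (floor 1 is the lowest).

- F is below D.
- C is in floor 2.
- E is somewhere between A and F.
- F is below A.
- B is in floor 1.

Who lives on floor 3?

F

With clues 1–2, C is ruled out for floor 3.
With clues 1–4, A is ruled out for floor 3.
With clues 1–5, B, D, and E are ruled out for floor 3.
So floor 3 is F.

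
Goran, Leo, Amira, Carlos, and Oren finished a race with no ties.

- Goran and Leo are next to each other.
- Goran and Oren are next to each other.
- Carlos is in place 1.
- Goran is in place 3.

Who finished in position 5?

With clues 1–2, Goran is ruled out for place 5.
With clues 1–3, Carlos is ruled out for place 5.
With clues 1–4, Leo and Oren are ruled out for place 5.
So place 5 is Amira.

Amira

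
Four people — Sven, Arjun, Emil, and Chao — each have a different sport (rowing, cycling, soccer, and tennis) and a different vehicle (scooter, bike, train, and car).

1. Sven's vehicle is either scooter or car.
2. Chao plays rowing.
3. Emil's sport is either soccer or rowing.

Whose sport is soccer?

Emil

With clues 1–2, Chao is impossible for the one with sport soccer.
With clues 1–3, Arjun and Sven are impossible for the one with sport soccer.
That leaves Emil.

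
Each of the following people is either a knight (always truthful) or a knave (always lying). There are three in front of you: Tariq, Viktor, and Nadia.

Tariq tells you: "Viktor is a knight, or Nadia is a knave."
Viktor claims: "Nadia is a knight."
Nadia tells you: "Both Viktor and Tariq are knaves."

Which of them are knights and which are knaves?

Consider Tariq. Suppose Tariq is a knave.
Then no assignment of the remaining roles makes every statement match its speaker's type — contradiction.
So Tariq is a knight.
With that fixed, Nadia's statement is false, so Nadia is a knave.
With that fixed, Viktor's statement is false, so Viktor is a knave.

Tariq: knight, Viktor: knave, Nadia: knave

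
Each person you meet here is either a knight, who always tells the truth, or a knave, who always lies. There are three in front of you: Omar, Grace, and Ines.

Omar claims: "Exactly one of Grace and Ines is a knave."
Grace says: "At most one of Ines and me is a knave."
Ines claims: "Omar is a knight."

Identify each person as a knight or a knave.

Consider Omar. Suppose Omar is a knight.
Then no assignment of the remaining roles makes every statement match its speaker's type — contradiction.
So Omar is a knave.
With that fixed, Ines's statement is false, so Ines is a knave.
Consider Grace. Suppose Grace is a knight.
Then Omar's statement comes out true, contradicting Omar being a knave.
So Grace is a knave.

Omar: knave, Grace: knave, Ines: knave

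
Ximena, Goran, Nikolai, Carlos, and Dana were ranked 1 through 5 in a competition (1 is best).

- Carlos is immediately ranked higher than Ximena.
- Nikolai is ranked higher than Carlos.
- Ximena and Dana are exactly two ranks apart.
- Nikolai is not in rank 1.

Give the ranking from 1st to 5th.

Goran, Nikolai, Dana, Carlos, Ximena

From clue 1: Ximena is in {2,3,4,5}.
From clues 1–2: Ximena is in {3,4,5}.
From clues 1–3: Nikolai is in {1,2}.
From clues 1–4: Goran → rank 1, Nikolai → rank 2, Dana → rank 3, Carlos → rank 4, Ximena → rank 5.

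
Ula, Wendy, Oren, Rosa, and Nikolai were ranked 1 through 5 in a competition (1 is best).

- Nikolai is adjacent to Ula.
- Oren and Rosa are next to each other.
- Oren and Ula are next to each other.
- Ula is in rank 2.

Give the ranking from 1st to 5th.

Nikolai, Ula, Oren, Rosa, Wendy

From clues 1–2: Wendy is in {1,3,5}.
From clues 1–3: Wendy is in {1,5}.
From clues 1–4: Nikolai → rank 1, Ula → rank 2, Oren → rank 3, Rosa → rank 4, Wendy → rank 5.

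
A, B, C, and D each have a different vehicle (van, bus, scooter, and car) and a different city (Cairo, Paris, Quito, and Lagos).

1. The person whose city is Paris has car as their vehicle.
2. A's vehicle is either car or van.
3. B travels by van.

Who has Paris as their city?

With clues 1–3, B, C, and D are impossible for the one with city Paris.
That leaves A.

A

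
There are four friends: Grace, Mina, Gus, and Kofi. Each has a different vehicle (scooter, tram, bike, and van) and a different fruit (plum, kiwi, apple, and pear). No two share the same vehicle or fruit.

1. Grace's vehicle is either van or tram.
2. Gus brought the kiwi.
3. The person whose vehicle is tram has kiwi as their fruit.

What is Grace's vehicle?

van

Clue 1 rules out bike and scooter for Grace's vehicle.
With clues 1–3, tram is impossible for Grace's vehicle.
That leaves van.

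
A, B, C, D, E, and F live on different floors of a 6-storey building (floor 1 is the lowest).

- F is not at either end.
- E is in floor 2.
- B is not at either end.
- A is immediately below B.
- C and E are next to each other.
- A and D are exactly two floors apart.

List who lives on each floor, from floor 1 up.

C, E, F, A, B, D

From clue 1: F is in {2,3,4,5}.
From clues 1–2: E → floor 2.
From clues 1–3: B is in {3,4,5}.
From clues 1–4: A is in {3,4}.
From clues 1–5: C → floor 1, D → floor 6.
From clues 1–6: F → floor 3, A → floor 4, B → floor 5.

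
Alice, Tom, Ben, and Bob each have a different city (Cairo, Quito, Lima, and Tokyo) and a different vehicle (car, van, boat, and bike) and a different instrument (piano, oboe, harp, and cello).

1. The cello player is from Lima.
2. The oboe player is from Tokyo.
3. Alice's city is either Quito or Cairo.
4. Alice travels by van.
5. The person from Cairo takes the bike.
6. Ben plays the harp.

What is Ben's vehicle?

bike

With clues 1–4, van is impossible for Ben's vehicle.
With clues 1–6, boat and car are impossible for Ben's vehicle.
That leaves bike.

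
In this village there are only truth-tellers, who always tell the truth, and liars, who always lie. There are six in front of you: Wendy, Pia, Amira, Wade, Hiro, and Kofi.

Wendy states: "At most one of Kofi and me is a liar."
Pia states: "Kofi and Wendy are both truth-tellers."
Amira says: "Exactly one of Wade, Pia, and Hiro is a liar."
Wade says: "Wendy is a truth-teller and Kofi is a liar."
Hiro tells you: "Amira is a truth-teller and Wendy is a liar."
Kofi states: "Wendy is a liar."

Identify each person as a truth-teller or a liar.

Wendy: truth-teller, Pia: liar, Amira: liar, Wade: truth-teller, Hiro: liar, Kofi: liar

Consider Wendy. Suppose Wendy is a liar.
Then no assignment of the remaining roles makes every statement match its speaker's type — contradiction.
So Wendy is a truth-teller.
With that fixed, Hiro's statement is false, so Hiro is a liar.
With that fixed, Kofi's statement is false, so Kofi is a liar.
With that fixed, Pia's statement is false, so Pia is a liar.
With that fixed, Amira's statement is false, so Amira is a liar.
With that fixed, Wade's statement is true, so Wade is a truth-teller.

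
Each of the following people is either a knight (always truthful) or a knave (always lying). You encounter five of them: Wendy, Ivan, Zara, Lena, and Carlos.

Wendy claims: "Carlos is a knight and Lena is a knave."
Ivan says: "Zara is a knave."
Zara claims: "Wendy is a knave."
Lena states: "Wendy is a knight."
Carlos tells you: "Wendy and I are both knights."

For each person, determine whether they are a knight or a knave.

Consider Wendy. Suppose Wendy is a knight.
Then no assignment of the remaining roles makes every statement match its speaker's type — contradiction.
So Wendy is a knave.
With that fixed, Zara's statement is true, so Zara is a knight.
With that fixed, Lena's statement is false, so Lena is a knave.
With that fixed, Carlos's statement is false, so Carlos is a knave.
With that fixed, Ivan's statement is false, so Ivan is a knave.

Wendy: knave, Ivan: knave, Zara: knight, Lena: knave, Carlos: knave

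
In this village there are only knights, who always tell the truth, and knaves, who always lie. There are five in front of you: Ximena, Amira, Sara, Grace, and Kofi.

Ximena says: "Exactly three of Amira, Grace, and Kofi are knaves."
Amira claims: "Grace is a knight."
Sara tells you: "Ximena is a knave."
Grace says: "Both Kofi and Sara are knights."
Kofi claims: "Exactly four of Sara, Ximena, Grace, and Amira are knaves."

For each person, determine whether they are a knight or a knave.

Consider Ximena. Suppose Ximena is a knave.
Then no assignment of the remaining roles makes every statement match its speaker's type — contradiction.
So Ximena is a knight.
With that fixed, Sara's statement is false, so Sara is a knave.
With that fixed, Grace's statement is false, so Grace is a knave.
With that fixed, Kofi's statement is false, so Kofi is a knave.
With that fixed, Amira's statement is false, so Amira is a knave.

Ximena: knight, Amira: knave, Sara: knave, Grace: knave, Kofi: knave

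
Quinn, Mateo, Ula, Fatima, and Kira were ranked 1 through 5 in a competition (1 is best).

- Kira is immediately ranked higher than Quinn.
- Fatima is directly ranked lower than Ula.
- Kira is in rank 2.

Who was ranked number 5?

With clue 1, Kira is ruled out for rank 5.
With clues 1–2, Ula is ruled out for rank 5.
With clues 1–3, Mateo and Quinn are ruled out for rank 5.
So rank 5 is Fatima.

Fatima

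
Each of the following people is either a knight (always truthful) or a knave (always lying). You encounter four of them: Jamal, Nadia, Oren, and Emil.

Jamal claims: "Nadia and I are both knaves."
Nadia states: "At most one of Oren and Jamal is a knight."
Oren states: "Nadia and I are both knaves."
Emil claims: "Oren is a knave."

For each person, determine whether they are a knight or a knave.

Consider Jamal. Suppose Jamal is a knight.
Then Jamal's own statement would have to be true, but it can't be — contradiction.
So Jamal is a knave.
With that fixed, Nadia's statement is true, so Nadia is a knight.
With that fixed, Oren's statement is false, so Oren is a knave.
With that fixed, Emil's statement is true, so Emil is a knight.

Jamal: knave, Nadia: knight, Oren: knave, Emil: knight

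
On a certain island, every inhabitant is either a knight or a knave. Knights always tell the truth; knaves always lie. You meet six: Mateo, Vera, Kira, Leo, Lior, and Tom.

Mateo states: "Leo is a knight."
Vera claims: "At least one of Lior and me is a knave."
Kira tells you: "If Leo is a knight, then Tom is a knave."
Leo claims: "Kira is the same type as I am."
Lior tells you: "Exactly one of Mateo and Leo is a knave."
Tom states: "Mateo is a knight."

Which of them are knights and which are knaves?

Mateo: knave, Vera: knight, Kira: knight, Leo: knave, Lior: knave, Tom: knave

Consider Mateo. Suppose Mateo is a knight.
Then no assignment of the remaining roles makes every statement match its speaker's type — contradiction.
So Mateo is a knave.
With that fixed, Tom's statement is false, so Tom is a knave.
With that fixed, Kira's statement is true, so Kira is a knight.
Consider Vera. Suppose Vera is a knave.
Then Vera's own statement would have to be false, but it can't be — contradiction.
So Vera is a knight.
Consider Leo. Suppose Leo is a knight.
Then Mateo's statement comes out true, contradicting Mateo being a knave.
So Leo is a knave.
With that fixed, Lior's statement is false, so Lior is a knave.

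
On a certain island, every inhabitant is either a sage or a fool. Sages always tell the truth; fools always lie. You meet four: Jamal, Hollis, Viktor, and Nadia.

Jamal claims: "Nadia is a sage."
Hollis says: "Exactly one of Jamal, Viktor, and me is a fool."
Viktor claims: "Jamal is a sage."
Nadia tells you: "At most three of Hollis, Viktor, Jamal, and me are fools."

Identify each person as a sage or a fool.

Consider Jamal. Suppose Jamal is a sage.
Then no assignment of the remaining roles makes every statement match its speaker's type — contradiction.
So Jamal is a fool.
With that fixed, Viktor's statement is false, so Viktor is a fool.
With that fixed, Hollis's statement is false, so Hollis is a fool.
Consider Nadia. Suppose Nadia is a sage.
Then Jamal's statement comes out true, contradicting Jamal being a fool.
So Nadia is a fool.

Jamal: fool, Hollis: fool, Viktor: fool, Nadia: fool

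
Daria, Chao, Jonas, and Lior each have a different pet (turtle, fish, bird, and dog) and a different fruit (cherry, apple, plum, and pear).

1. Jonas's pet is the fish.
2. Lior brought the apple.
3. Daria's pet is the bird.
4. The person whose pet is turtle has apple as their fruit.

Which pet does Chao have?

Clue 1 rules out fish for Chao's pet.
With clues 1–3, bird is impossible for Chao's pet.
With clues 1–4, turtle is impossible for Chao's pet.
That leaves dog.

dog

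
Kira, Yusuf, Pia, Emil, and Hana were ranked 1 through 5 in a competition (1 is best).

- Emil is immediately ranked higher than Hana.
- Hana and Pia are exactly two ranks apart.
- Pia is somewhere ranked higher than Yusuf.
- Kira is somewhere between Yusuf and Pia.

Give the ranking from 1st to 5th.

Pia, Emil, Hana, Kira, Yusuf

From clue 1: Emil is in {1,2,3,4}.
From clues 1–3: Yusuf is in {4,5}.
From clues 1–4: Pia → rank 1, Emil → rank 2, Hana → rank 3, Kira → rank 4, Yusuf → rank 5.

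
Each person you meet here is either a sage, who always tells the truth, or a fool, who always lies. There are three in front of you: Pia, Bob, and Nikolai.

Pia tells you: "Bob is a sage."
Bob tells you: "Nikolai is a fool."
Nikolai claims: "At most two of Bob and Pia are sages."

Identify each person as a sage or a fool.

Regardless of anyone's role, Nikolai's statement is true, so Nikolai is a sage.
With that fixed, Bob's statement is false, so Bob is a fool.
With that fixed, Pia's statement is false, so Pia is a fool.

Pia: fool, Bob: fool, Nikolai: sage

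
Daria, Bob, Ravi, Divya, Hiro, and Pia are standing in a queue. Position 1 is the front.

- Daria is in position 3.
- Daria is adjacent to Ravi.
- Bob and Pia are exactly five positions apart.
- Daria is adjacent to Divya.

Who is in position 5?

Hiro

With clue 1, Daria is ruled out for position 5.
With clues 1–2, Ravi is ruled out for position 5.
With clues 1–3, Bob and Pia are ruled out for position 5.
With clues 1–4, Divya is ruled out for position 5.
So position 5 is Hiro.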